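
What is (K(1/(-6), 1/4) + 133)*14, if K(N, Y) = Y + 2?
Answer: 3787/2 ≈ 1893.5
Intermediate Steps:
K(N, Y) = 2 + Y
(K(1/(-6), 1/4) + 133)*14 = ((2 + 1/4) + 133)*14 = ((2 + ¼) + 133)*14 = (9/4 + 133)*14 = (541/4)*14 = 3787/2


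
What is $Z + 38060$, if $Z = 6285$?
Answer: $44345$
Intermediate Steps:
$Z + 38060 = 6285 + 38060 = 44345$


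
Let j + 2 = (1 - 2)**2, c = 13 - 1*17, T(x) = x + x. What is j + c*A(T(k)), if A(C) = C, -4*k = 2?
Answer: 3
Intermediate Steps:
k = -1/2 (k = -1/4*2 = -1/2 ≈ -0.50000)
T(x) = 2*x
c = -4 (c = 13 - 17 = -4)
j = -1 (j = -2 + (1 - 2)**2 = -2 + (-1)**2 = -2 + 1 = -1)
j + c*A(T(k)) = -1 - 8*(-1)/2 = -1 - 4*(-1) = -1 + 4 = 3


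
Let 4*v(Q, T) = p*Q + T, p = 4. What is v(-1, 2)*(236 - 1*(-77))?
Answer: -313/2 ≈ -156.50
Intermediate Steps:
v(Q, T) = Q + T/4 (v(Q, T) = (4*Q + T)/4 = (T + 4*Q)/4 = Q + T/4)
v(-1, 2)*(236 - 1*(-77)) = (-1 + (¼)*2)*(236 - 1*(-77)) = (-1 + ½)*(236 + 77) = -½*313 = -313/2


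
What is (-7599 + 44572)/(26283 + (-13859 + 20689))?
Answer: 36973/33113 ≈ 1.1166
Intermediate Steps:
(-7599 + 44572)/(26283 + (-13859 + 20689)) = 36973/(26283 + 6830) = 36973/33113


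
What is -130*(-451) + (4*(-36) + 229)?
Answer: 58715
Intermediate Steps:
-130*(-451) + (4*(-36) + 229) = 58630 + (-144 + 229) = 58630 + 85 = 58715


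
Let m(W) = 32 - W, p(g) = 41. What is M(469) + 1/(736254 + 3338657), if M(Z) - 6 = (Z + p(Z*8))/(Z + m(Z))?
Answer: 1430293777/65198576 ≈ 21.938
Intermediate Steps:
M(Z) = 233/32 + Z/32 (M(Z) = 6 + (Z + 41)/(Z + (32 - Z)) = 6 + (41 + Z)/32 = 6 + (41 + Z)*(1/32) = 6 + (41/32 + Z/32) = 233/32 + Z/32)
M(469) + 1/(736254 + 3338657) = (233/32 + (1/32)*469) + 1/(736254 + 3338657) = (233/32 + 469/32) + 1/4074911 = 351/16 + 1/4074911 = 1430293777/65198576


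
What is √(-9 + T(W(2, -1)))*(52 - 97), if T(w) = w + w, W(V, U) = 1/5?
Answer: -9*I*√215 ≈ -131.97*I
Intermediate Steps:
W(V, U) = ⅕
T(w) = 2*w
√(-9 + T(W(2, -1)))*(52 - 97) = √(-9 + 2*(⅕))*(52 - 97) = √(-9 + ⅖)*(-45) = √(-43/5)*(-45) = (I*√215/5)*(-45) = -9*I*√215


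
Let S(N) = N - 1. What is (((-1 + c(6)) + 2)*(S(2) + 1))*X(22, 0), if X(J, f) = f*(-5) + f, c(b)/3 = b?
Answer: 0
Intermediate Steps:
c(b) = 3*b
S(N) = -1 + N
X(J, f) = -4*f (X(J, f) = -5*f + f = -4*f)
(((-1 + c(6)) + 2)*(S(2) + 1))*X(22, 0) = (((-1 + 3*6) + 2)*((-1 + 2) + 1))*(-4*0) = (((-1 + 18) + 2)*(1 + 1))*0 = ((17 + 2)*2)*0 = (19*2)*0 = 38*0 = 0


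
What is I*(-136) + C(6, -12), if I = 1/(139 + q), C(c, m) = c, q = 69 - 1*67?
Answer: 710/141 ≈ 5.0355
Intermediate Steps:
q = 2 (q = 69 - 67 = 2)
I = 1/141 (I = 1/(139 + 2) = 1/141 ≈ 0.0070922)
I*(-136) + C(6, -12) = (1/141)*(-136) + 6 = -136/141 + 6 = 710/141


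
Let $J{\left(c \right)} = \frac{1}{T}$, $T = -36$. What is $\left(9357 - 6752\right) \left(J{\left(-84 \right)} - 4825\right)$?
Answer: $- \frac{452491105}{36} \approx -1.2569 \cdot 10^{7}$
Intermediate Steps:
$J{\left(c \right)} = - \frac{1}{36}$ ($J{\left(c \right)} = \frac{1}{-36} = - \frac{1}{36}$)
$\left(9357 - 6752\right) \left(J{\left(-84 \right)} - 4825\right) = \left(9357 - 6752\right) \left(- \frac{1}{36} - 4825\right) = 2605 \left(- \frac{173701}{36}\right) = - \frac{452491105}{36}$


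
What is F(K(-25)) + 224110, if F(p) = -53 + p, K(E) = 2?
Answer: 224059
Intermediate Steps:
F(K(-25)) + 224110 = (-53 + 2) + 224110 = -51 + 224110 = 224059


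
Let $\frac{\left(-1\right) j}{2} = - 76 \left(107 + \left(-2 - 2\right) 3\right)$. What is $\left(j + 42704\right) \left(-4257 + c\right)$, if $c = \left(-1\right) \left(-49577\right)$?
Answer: $2589766080$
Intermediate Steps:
$c = 49577$
$j = 14440$ ($j = - 2 \left(- 76 \left(107 + \left(-2 - 2\right) 3\right)\right) = - 2 \left(- 76 \left(107 - 12\right)\right) = - 2 \left(\left(-76\right) 95\right) = \left(-2\right) \left(-7220\right) = 14440$)
$\left(j + 42704\right) \left(-4257 + c\right) = \left(14440 + 42704\right) \left(-4257 + 49577\right) = 57144 \cdot 45320 = 2589766080$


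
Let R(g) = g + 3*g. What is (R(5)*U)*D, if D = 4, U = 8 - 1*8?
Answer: 0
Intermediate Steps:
R(g) = 4*g
U = 0 (U = 8 - 8 = 0)
(R(5)*U)*D = ((4*5)*0)*4 = (20*0)*4 = 0*4 = 0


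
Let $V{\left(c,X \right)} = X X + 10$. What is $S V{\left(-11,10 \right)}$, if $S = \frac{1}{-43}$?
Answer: $- \frac{110}{43} \approx -2.5581$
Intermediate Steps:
$S = - \frac{1}{43} \approx -0.023256$
$V{\left(c,X \right)} = 10 + X^{2}$ ($V{\left(c,X \right)} = X^{2} + 10 = 10 + X^{2}$)
$S V{\left(-11,10 \right)} = - \frac{10 + 10^{2}}{43} = - \frac{10 + 100}{43} = \left(- \frac{1}{43}\right) 110 = - \frac{110}{43}$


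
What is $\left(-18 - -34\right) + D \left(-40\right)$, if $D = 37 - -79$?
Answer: $-4624$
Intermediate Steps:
$D = 116$ ($D = 37 + 79 = 116$)
$\left(-18 - -34\right) + D \left(-40\right) = \left(-18 - -34\right) + 116 \left(-40\right) = \left(-18 + 34\right) - 4640 = 16 - 4640 = -4624$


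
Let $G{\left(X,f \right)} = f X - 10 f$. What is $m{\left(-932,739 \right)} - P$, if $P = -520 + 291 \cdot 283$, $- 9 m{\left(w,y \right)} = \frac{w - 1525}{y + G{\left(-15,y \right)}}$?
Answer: $- \frac{483796787}{5912} \approx -81833.0$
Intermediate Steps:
$G{\left(X,f \right)} = - 10 f + X f$ ($G{\left(X,f \right)} = X f - 10 f = - 10 f + X f$)
$m{\left(w,y \right)} = \frac{-1525 + w}{216 y}$ ($m{\left(w,y \right)} = - \frac{\left(w - 1525\right) \frac{1}{y + y \left(-10 - 15\right)}}{9} = - \frac{\left(-1525 + w\right) \frac{1}{y + y \left(-25\right)}}{9} = - \frac{\left(-1525 + w\right) \frac{1}{y - 25 y}}{9} = - \frac{\left(-1525 + w\right) \frac{1}{\left(-24\right) y}}{9} = - \frac{\left(-1525 + w\right) \left(- \frac{1}{24 y}\right)}{9} = - \frac{\left(- \frac{1}{24}\right) \frac{1}{y} \left(-1525 + w\right)}{9} = \frac{-1525 + w}{216 y}$)
$P = 81833$ ($P = -520 + 82353 = 81833$)
$m{\left(-932,739 \right)} - P = \frac{-1525 - 932}{216 \cdot 739} - 81833 = \frac{1}{216} \cdot \frac{1}{739} \left(-2457\right) - 81833 = - \frac{91}{5912} - 81833 = - \frac{483796787}{5912}$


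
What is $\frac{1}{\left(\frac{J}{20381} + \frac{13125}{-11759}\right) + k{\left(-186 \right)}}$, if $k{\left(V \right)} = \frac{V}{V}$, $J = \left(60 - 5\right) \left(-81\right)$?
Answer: $- \frac{239660179}{80226791} \approx -2.9873$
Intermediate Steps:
$J = -4455$ ($J = 55 \left(-81\right) = -4455$)
$k{\left(V \right)} = 1$
$\frac{1}{\left(\frac{J}{20381} + \frac{13125}{-11759}\right) + k{\left(-186 \right)}} = \frac{1}{\left(- \frac{4455}{20381} + \frac{13125}{-11759}\right) + 1} = \frac{1}{\left(\left(-4455\right) \frac{1}{20381} + 13125 \left(- \frac{1}{11759}\right)\right) + 1} = \frac{1}{\left(- \frac{4455}{20381} - \frac{13125}{11759}\right) + 1} = \frac{1}{- \frac{319886970}{239660179} + 1} = \frac{1}{- \frac{80226791}{239660179}} = - \frac{239660179}{80226791}$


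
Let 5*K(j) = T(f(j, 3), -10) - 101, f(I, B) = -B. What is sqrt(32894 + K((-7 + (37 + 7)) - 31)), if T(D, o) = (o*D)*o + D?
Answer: sqrt(820330)/5 ≈ 181.14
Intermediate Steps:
T(D, o) = D + D*o**2 (T(D, o) = (D*o)*o + D = D*o**2 + D = D + D*o**2)
K(j) = -404/5 (K(j) = ((-1*3)*(1 + (-10)**2) - 101)/5 = (-3*(1 + 100) - 101)/5 = (-3*101 - 101)/5 = (-303 - 101)/5 = (1/5)*(-404) = -404/5)
sqrt(32894 + K((-7 + (37 + 7)) - 31)) = sqrt(32894 - 404/5) = sqrt(164066/5) = sqrt(820330)/5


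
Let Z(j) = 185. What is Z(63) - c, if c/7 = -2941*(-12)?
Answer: -246859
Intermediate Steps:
c = 247044 (c = 7*(-2941*(-12)) = 7*35292 = 247044)
Z(63) - c = 185 - 1*247044 = 185 - 247044 = -246859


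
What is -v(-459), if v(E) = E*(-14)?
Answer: -6426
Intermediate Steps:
v(E) = -14*E
-v(-459) = -(-14)*(-459) = -1*6426 = -6426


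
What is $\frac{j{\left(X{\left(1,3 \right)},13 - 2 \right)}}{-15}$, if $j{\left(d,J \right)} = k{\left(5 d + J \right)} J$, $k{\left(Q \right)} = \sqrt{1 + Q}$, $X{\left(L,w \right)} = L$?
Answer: $- \frac{11 \sqrt{17}}{15} \approx -3.0236$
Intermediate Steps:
$j{\left(d,J \right)} = J \sqrt{1 + J + 5 d}$ ($j{\left(d,J \right)} = \sqrt{1 + \left(5 d + J\right)} J = \sqrt{1 + \left(J + 5 d\right)} J = \sqrt{1 + J + 5 d} J = J \sqrt{1 + J + 5 d}$)
$\frac{j{\left(X{\left(1,3 \right)},13 - 2 \right)}}{-15} = \frac{\left(13 - 2\right) \sqrt{1 + \left(13 - 2\right) + 5 \cdot 1}}{-15} = 11 \sqrt{1 + 11 + 5} \left(- \frac{1}{15}\right) = 11 \sqrt{17} \left(- \frac{1}{15}\right) = - \frac{11 \sqrt{17}}{15}$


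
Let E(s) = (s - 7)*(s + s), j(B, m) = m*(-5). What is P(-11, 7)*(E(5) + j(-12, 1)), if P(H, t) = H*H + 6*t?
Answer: -4075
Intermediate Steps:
j(B, m) = -5*m
P(H, t) = H² + 6*t
E(s) = 2*s*(-7 + s) (E(s) = (-7 + s)*(2*s) = 2*s*(-7 + s))
P(-11, 7)*(E(5) + j(-12, 1)) = ((-11)² + 6*7)*(2*5*(-7 + 5) - 5*1) = (121 + 42)*(2*5*(-2) - 5) = 163*(-20 - 5) = 163*(-25) = -4075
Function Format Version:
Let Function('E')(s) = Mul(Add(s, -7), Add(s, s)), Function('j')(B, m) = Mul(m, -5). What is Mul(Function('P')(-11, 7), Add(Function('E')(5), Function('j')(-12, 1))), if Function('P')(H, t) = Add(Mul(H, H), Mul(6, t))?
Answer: -4075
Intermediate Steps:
Function('j')(B, m) = Mul(-5, m)
Function('P')(H, t) = Add(Pow(H, 2), Mul(6, t))
Function('E')(s) = Mul(2, s, Add(-7, s)) (Function('E')(s) = Mul(Add(-7, s), Mul(2, s)) = Mul(2, s, Add(-7, s)))
Mul(Function('P')(-11, 7), Add(Function('E')(5), Function('j')(-12, 1))) = Mul(Add(Pow(-11, 2), Mul(6, 7)), Add(Mul(2, 5, Add(-7, 5)), Mul(-5, 1))) = Mul(Add(121, 42), Add(Mul(2, 5, -2), -5)) = Mul(163, Add(-20, -5)) = Mul(163, -25) = -4075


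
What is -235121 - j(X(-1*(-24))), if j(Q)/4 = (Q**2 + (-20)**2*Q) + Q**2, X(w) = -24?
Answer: -201329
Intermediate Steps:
j(Q) = 8*Q**2 + 1600*Q (j(Q) = 4*((Q**2 + (-20)**2*Q) + Q**2) = 4*((Q**2 + 400*Q) + Q**2) = 4*(2*Q**2 + 400*Q) = 8*Q**2 + 1600*Q)
-235121 - j(X(-1*(-24))) = -235121 - 8*(-24)*(200 - 24) = -235121 - 8*(-24)*176 = -235121 - 1*(-33792) = -235121 + 33792 = -201329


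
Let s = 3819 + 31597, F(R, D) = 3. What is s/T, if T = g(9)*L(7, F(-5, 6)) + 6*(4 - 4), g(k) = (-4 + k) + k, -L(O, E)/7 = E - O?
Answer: 4427/49 ≈ 90.347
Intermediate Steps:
s = 35416
L(O, E) = -7*E + 7*O (L(O, E) = -7*(E - O) = -7*E + 7*O)
g(k) = -4 + 2*k
T = 392 (T = (-4 + 2*9)*(-7*3 + 7*7) + 6*(4 - 4) = (-4 + 18)*(-21 + 49) + 6*0 = 14*28 + 0 = 392 + 0 = 392)
s/T = 35416/392 = 35416*(1/392) = 4427/49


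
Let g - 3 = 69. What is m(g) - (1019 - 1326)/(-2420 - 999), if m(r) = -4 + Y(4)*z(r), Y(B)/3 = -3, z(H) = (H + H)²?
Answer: -638081439/3419 ≈ -1.8663e+5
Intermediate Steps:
z(H) = 4*H² (z(H) = (2*H)² = 4*H²)
Y(B) = -9 (Y(B) = 3*(-3) = -9)
g = 72 (g = 3 + 69 = 72)
m(r) = -4 - 36*r²
m(g) - (1019 - 1326)/(-2420 - 999) = (-4 - 36*72²) - (1019 - 1326)/(-2420 - 999) = (-4 - 36*5184) - (-307)/(-3419) = (-4 - 186624) - (-307)*(-1)/3419 = -186628 - 1*307/3419 = -186628 - 307/3419 = -638081439/3419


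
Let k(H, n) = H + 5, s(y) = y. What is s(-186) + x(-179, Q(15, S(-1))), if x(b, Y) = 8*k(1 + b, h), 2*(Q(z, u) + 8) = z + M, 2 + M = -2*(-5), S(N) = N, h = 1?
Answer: -1570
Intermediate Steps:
M = 8 (M = -2 - 2*(-5) = -2 + 10 = 8)
Q(z, u) = -4 + z/2 (Q(z, u) = -8 + (z + 8)/2 = -8 + (8 + z)/2 = -8 + (4 + z/2) = -4 + z/2)
k(H, n) = 5 + H
x(b, Y) = 48 + 8*b (x(b, Y) = 8*(5 + (1 + b)) = 8*(6 + b) = 48 + 8*b)
s(-186) + x(-179, Q(15, S(-1))) = -186 + (48 + 8*(-179)) = -186 + (48 - 1432) = -186 - 1384 = -1570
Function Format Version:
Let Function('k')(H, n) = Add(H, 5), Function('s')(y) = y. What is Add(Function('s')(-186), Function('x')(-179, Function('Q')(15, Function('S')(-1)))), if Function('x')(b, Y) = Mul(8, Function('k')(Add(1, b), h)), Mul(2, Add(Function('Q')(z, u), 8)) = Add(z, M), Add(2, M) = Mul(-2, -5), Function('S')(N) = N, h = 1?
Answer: -1570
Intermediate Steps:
M = 8 (M = Add(-2, Mul(-2, -5)) = Add(-2, 10) = 8)
Function('Q')(z, u) = Add(-4, Mul(Rational(1, 2), z)) (Function('Q')(z, u) = Add(-8, Mul(Rational(1, 2), Add(z, 8))) = Add(-8, Mul(Rational(1, 2), Add(8, z))) = Add(-8, Add(4, Mul(Rational(1, 2), z))) = Add(-4, Mul(Rational(1, 2), z)))
Function('k')(H, n) = Add(5, H)
Function('x')(b, Y) = Add(48, Mul(8, b)) (Function('x')(b, Y) = Mul(8, Add(5, Add(1, b))) = Mul(8, Add(6, b)) = Add(48, Mul(8, b)))
Add(Function('s')(-186), Function('x')(-179, Function('Q')(15, Function('S')(-1)))) = Add(-186, Add(48, Mul(8, -179))) = Add(-186, Add(48, -1432)) = Add(-186, -1384) = -1570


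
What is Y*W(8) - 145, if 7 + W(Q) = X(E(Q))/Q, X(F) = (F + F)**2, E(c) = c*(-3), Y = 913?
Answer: 256408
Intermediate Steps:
E(c) = -3*c
X(F) = 4*F**2 (X(F) = (2*F)**2 = 4*F**2)
W(Q) = -7 + 36*Q (W(Q) = -7 + (4*(-3*Q)**2)/Q = -7 + (4*(9*Q**2))/Q = -7 + (36*Q**2)/Q = -7 + 36*Q)
Y*W(8) - 145 = 913*(-7 + 36*8) - 145 = 913*(-7 + 288) - 145 = 913*281 - 145 = 256553 - 145 = 256408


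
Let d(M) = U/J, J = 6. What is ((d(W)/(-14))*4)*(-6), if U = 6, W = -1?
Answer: 12/7 ≈ 1.7143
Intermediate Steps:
d(M) = 1 (d(M) = 6/6 = 6*(1/6) = 1)
((d(W)/(-14))*4)*(-6) = ((1/(-14))*4)*(-6) = ((1*(-1/14))*4)*(-6) = -1/14*4*(-6) = -2/7*(-6) = 12/7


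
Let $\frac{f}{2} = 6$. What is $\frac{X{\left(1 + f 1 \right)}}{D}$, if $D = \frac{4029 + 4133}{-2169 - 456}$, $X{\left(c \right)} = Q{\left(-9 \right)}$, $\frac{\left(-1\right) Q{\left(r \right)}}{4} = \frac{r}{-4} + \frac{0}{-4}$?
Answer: $\frac{3375}{1166} \approx 2.8945$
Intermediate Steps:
$f = 12$ ($f = 2 \cdot 6 = 12$)
$Q{\left(r \right)} = r$ ($Q{\left(r \right)} = - 4 \left(\frac{r}{-4} + \frac{0}{-4}\right) = - 4 \left(r \left(- \frac{1}{4}\right) + 0 \left(- \frac{1}{4}\right)\right) = - 4 \left(- \frac{r}{4} + 0\right) = - 4 \left(- \frac{r}{4}\right) = r$)
$X{\left(c \right)} = -9$
$D = - \frac{1166}{375}$ ($D = \frac{8162}{-2625} = 8162 \left(- \frac{1}{2625}\right) = - \frac{1166}{375} \approx -3.1093$)
$\frac{X{\left(1 + f 1 \right)}}{D} = - \frac{9}{- \frac{1166}{375}} = \left(-9\right) \left(- \frac{375}{1166}\right) = \frac{3375}{1166}$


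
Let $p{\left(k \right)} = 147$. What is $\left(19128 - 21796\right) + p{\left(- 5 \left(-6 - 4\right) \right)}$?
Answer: $-2521$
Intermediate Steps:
$\left(19128 - 21796\right) + p{\left(- 5 \left(-6 - 4\right) \right)} = \left(19128 - 21796\right) + 147 = -2668 + 147 = -2521$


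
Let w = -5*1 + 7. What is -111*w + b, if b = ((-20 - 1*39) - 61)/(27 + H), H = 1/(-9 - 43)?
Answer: -317706/1403 ≈ -226.45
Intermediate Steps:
H = -1/52 (H = 1/(-52) = -1/52 ≈ -0.019231)
b = -6240/1403 (b = ((-20 - 1*39) - 61)/(27 - 1/52) = ((-20 - 39) - 61)/(1403/52) = (-59 - 61)*(52/1403) = -120*52/1403 = -6240/1403 ≈ -4.4476)
w = 2 (w = -5 + 7 = 2)
-111*w + b = -111*2 - 6240/1403 = -222 - 6240/1403 = -317706/1403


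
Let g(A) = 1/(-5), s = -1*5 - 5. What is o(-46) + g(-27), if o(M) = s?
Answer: -51/5 ≈ -10.200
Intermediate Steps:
s = -10 (s = -5 - 5 = -10)
o(M) = -10
g(A) = -1/5
o(-46) + g(-27) = -10 - 1/5 = -51/5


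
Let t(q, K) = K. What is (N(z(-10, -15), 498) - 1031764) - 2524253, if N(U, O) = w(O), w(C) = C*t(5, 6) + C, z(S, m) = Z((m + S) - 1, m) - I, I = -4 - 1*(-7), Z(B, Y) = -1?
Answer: -3552531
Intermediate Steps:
I = 3 (I = -4 + 7 = 3)
z(S, m) = -4 (z(S, m) = -1 - 1*3 = -1 - 3 = -4)
w(C) = 7*C (w(C) = C*6 + C = 6*C + C = 7*C)
N(U, O) = 7*O
(N(z(-10, -15), 498) - 1031764) - 2524253 = (7*498 - 1031764) - 2524253 = (3486 - 1031764) - 2524253 = -1028278 - 2524253 = -3552531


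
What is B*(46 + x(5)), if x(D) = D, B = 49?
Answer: 2499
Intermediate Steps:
B*(46 + x(5)) = 49*(46 + 5) = 49*51 = 2499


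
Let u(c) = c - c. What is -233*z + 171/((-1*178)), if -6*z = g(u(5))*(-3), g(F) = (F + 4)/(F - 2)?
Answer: 41303/178 ≈ 232.04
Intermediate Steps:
u(c) = 0
g(F) = (4 + F)/(-2 + F)
z = -1 (z = -(4 + 0)/(-2 + 0)*(-3)/6 = -4/(-2)*(-3)/6 = -(-½*4)*(-3)/6 = -(-1)*(-3)/3 = -⅙*6 = -1)
-233*z + 171/((-1*178)) = -233/(1/(-1)) + 171/((-1*178)) = -233/(-1) + 171/(-178) = -233*(-1) + 171*(-1/178) = 233 - 171/178 = 41303/178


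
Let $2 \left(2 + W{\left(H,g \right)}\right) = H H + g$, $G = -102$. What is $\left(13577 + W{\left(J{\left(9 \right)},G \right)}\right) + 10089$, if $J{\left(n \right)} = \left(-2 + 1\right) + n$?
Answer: $23645$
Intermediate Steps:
$J{\left(n \right)} = -1 + n$
$W{\left(H,g \right)} = -2 + \frac{g}{2} + \frac{H^{2}}{2}$ ($W{\left(H,g \right)} = -2 + \frac{H H + g}{2} = -2 + \frac{H^{2} + g}{2} = -2 + \frac{g + H^{2}}{2} = -2 + \left(\frac{g}{2} + \frac{H^{2}}{2}\right) = -2 + \frac{g}{2} + \frac{H^{2}}{2}$)
$\left(13577 + W{\left(J{\left(9 \right)},G \right)}\right) + 10089 = \left(13577 + \left(-2 + \frac{1}{2} \left(-102\right) + \frac{\left(-1 + 9\right)^{2}}{2}\right)\right) + 10089 = \left(13577 - \left(53 - 32\right)\right) + 10089 = \left(13577 - 21\right) + 10089 = 13556 + 10089 = 23645$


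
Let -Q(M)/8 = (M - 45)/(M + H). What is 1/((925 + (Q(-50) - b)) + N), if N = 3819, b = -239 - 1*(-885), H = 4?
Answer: 23/93874 ≈ 0.00024501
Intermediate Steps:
Q(M) = -8*(-45 + M)/(4 + M) (Q(M) = -8*(M - 45)/(M + 4) = -8*(-45 + M)/(4 + M))
b = 646 (b = -239 + 885 = 646)
1/((925 + (Q(-50) - b)) + N) = 1/((925 + (8*(45 - 1*(-50))/(4 - 50) - 1*646)) + 3819) = 1/((925 + (8*(45 + 50)/(-46) - 646)) + 3819) = 1/((925 + (8*(-1/46)*95 - 646)) + 3819) = 1/((925 + (-380/23 - 646)) + 3819) = 1/((925 - 15238/23) + 3819) = 1/(6037/23 + 3819) = 1/(93874/23) = 23/93874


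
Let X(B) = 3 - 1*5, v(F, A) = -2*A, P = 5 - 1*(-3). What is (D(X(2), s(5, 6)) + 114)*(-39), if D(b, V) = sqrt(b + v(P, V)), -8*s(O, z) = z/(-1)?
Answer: -4446 - 39*I*sqrt(14)/2 ≈ -4446.0 - 72.962*I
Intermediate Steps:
P = 8 (P = 5 + 3 = 8)
s(O, z) = z/8 (s(O, z) = -z/(8*(-1)) = -z*(-1)/8 = -(-1)*z/8 = z/8)
X(B) = -2 (X(B) = 3 - 5 = -2)
D(b, V) = sqrt(b - 2*V)
(D(X(2), s(5, 6)) + 114)*(-39) = (sqrt(-2 - 6/4) + 114)*(-39) = (sqrt(-2 - 2*3/4) + 114)*(-39) = (sqrt(-2 - 3/2) + 114)*(-39) = (sqrt(-7/2) + 114)*(-39) = (I*sqrt(14)/2 + 114)*(-39) = (114 + I*sqrt(14)/2)*(-39) = -4446 - 39*I*sqrt(14)/2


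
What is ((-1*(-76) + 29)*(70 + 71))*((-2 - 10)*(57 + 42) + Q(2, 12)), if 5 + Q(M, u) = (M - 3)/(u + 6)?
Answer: -35326375/2 ≈ -1.7663e+7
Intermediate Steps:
Q(M, u) = -5 + (-3 + M)/(6 + u) (Q(M, u) = -5 + (M - 3)/(u + 6) = -5 + (-3 + M)/(6 + u))
((-1*(-76) + 29)*(70 + 71))*((-2 - 10)*(57 + 42) + Q(2, 12)) = ((-1*(-76) + 29)*(70 + 71))*((-2 - 10)*(57 + 42) + (-33 + 2 - 5*12)/(6 + 12)) = ((76 + 29)*141)*(-12*99 + (-33 + 2 - 60)/18) = (105*141)*(-1188 + (1/18)*(-91)) = 14805*(-1188 - 91/18) = 14805*(-21475/18) = -35326375/2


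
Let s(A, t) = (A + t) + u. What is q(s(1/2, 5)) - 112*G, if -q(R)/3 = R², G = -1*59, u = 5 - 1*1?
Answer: 25349/4 ≈ 6337.3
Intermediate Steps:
u = 4 (u = 5 - 1 = 4)
s(A, t) = 4 + A + t (s(A, t) = (A + t) + 4 = 4 + A + t)
G = -59
q(R) = -3*R²
q(s(1/2, 5)) - 112*G = -3*(4 + 1/2 + 5)² - 112*(-59) = -3*(4 + 1*(½) + 5)² + 6608 = -3*(4 + ½ + 5)² + 6608 = -3*(19/2)² + 6608 = -3*361/4 + 6608 = -1083/4 + 6608 = 25349/4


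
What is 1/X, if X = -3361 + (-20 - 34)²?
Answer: -1/445 ≈ -0.0022472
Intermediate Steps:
X = -445 (X = -3361 + (-54)² = -3361 + 2916 = -445)
1/X = 1/(-445) = -1/445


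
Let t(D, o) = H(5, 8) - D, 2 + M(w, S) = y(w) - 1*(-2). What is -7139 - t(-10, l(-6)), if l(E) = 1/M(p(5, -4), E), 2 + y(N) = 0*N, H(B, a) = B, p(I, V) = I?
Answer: -7154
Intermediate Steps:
y(N) = -2 (y(N) = -2 + 0*N = -2 + 0 = -2)
M(w, S) = -2 (M(w, S) = -2 + (-2 - 1*(-2)) = -2 + (-2 + 2) = -2 + 0 = -2)
l(E) = -½ (l(E) = 1/(-2) = -½)
t(D, o) = 5 - D
-7139 - t(-10, l(-6)) = -7139 - (5 - 1*(-10)) = -7139 - (5 + 10) = -7139 - 1*15 = -7139 - 15 = -7154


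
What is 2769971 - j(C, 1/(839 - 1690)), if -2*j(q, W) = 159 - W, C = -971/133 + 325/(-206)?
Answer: 2357312976/851 ≈ 2.7701e+6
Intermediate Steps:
C = -243251/27398 (C = -971*1/133 + 325*(-1/206) = -971/133 - 325/206 = -243251/27398 ≈ -8.8784)
j(q, W) = -159/2 + W/2 (j(q, W) = -(159 - W)/2 = -159/2 + W/2)
2769971 - j(C, 1/(839 - 1690)) = 2769971 - (-159/2 + 1/(2*(839 - 1690))) = 2769971 - (-159/2 + (½)/(-851)) = 2769971 - (-159/2 + (½)*(-1/851)) = 2769971 - (-159/2 - 1/1702) = 2769971 - 1*(-67655/851) = 2769971 + 67655/851 = 2357312976/851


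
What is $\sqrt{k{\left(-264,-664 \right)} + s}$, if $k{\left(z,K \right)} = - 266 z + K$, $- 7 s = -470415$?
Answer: $\frac{\sqrt{6701345}}{7} \approx 369.81$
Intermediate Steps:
$s = \frac{470415}{7}$ ($s = \left(- \frac{1}{7}\right) \left(-470415\right) = \frac{470415}{7} \approx 67202.0$)
$k{\left(z,K \right)} = K - 266 z$
$\sqrt{k{\left(-264,-664 \right)} + s} = \sqrt{\left(-664 - -70224\right) + \frac{470415}{7}} = \sqrt{\left(-664 + 70224\right) + \frac{470415}{7}} = \sqrt{69560 + \frac{470415}{7}} = \sqrt{\frac{957335}{7}} = \frac{\sqrt{6701345}}{7}$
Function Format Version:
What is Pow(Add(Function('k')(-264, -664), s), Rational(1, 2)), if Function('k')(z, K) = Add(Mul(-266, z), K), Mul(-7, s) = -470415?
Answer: Mul(Rational(1, 7), Pow(6701345, Rational(1, 2))) ≈ 369.81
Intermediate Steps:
s = Rational(470415, 7) (s = Mul(Rational(-1, 7), -470415) = Rational(470415, 7) ≈ 67202.)
Function('k')(z, K) = Add(K, Mul(-266, z))
Pow(Add(Function('k')(-264, -664), s), Rational(1, 2)) = Pow(Add(Add(-664, Mul(-266, -264)), Rational(470415, 7)), Rational(1, 2)) = Pow(Add(Add(-664, 70224), Rational(470415, 7)), Rational(1, 2)) = Pow(Add(69560, Rational(470415, 7)), Rational(1, 2)) = Pow(Rational(957335, 7), Rational(1, 2)) = Mul(Rational(1, 7), Pow(6701345, Rational(1, 2)))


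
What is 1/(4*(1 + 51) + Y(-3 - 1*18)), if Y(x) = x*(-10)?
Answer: 1/418 ≈ 0.0023923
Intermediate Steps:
Y(x) = -10*x
1/(4*(1 + 51) + Y(-3 - 1*18)) = 1/(4*(1 + 51) - 10*(-3 - 1*18)) = 1/(4*52 - 10*(-3 - 18)) = 1/(208 - 10*(-21)) = 1/(208 + 210) = 1/418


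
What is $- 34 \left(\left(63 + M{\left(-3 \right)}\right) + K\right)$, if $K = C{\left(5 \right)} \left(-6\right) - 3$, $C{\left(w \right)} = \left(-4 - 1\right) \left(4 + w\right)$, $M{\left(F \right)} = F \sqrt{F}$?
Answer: $-11220 + 102 i \sqrt{3} \approx -11220.0 + 176.67 i$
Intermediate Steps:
$M{\left(F \right)} = F^{\frac{3}{2}}$
$C{\left(w \right)} = -20 - 5 w$ ($C{\left(w \right)} = - 5 \left(4 + w\right) = -20 - 5 w$)
$K = 267$ ($K = \left(-20 - 25\right) \left(-6\right) - 3 = \left(-45\right) \left(-6\right) - 3 = 270 - 3 = 267$)
$- 34 \left(\left(63 + M{\left(-3 \right)}\right) + K\right) = - 34 \left(\left(63 + \left(-3\right)^{\frac{3}{2}}\right) + 267\right) = - 34 \left(\left(63 - 3 i \sqrt{3}\right) + 267\right) = - 34 \left(330 - 3 i \sqrt{3}\right) = -11220 + 102 i \sqrt{3}$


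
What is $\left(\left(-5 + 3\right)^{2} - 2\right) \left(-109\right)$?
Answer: $-218$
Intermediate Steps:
$\left(\left(-5 + 3\right)^{2} - 2\right) \left(-109\right) = \left(\left(-2\right)^{2} - 2\right) \left(-109\right) = \left(4 - 2\right) \left(-109\right) = 2 \left(-109\right) = -218$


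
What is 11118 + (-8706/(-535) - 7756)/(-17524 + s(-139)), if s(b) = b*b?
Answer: 10684648856/961395 ≈ 11114.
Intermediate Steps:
s(b) = b²
11118 + (-8706/(-535) - 7756)/(-17524 + s(-139)) = 11118 + (-8706/(-535) - 7756)/(-17524 + (-139)²) = 11118 + (-8706*(-1/535) - 7756)/(-17524 + 19321) = 11118 + (8706/535 - 7756)/1797 = 11118 - 4140754/535*1/1797 = 11118 - 4140754/961395 = 10684648856/961395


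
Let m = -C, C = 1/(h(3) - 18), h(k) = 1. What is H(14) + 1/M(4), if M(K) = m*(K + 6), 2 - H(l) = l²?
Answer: -1923/10 ≈ -192.30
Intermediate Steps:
H(l) = 2 - l²
C = -1/17 (C = 1/(1 - 18) = 1/(-17) = -1/17 ≈ -0.058824)
m = 1/17 (m = -1*(-1/17) = 1/17 ≈ 0.058824)
M(K) = 6/17 + K/17 (M(K) = (K + 6)/17 = (6 + K)/17 = 6/17 + K/17)
H(14) + 1/M(4) = (2 - 1*14²) + 1/(6/17 + (1/17)*4) = (2 - 1*196) + 1/(6/17 + 4/17) = (2 - 196) + 1/(10/17) = -194 + 17/10 = -1923/10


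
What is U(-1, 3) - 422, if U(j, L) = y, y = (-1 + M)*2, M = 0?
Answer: -424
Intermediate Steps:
y = -2 (y = (-1 + 0)*2 = -1*2 = -2)
U(j, L) = -2
U(-1, 3) - 422 = -2 - 422 = -424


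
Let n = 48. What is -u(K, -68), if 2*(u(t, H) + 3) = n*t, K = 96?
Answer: -2301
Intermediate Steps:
u(t, H) = -3 + 24*t (u(t, H) = -3 + (48*t)/2 = -3 + 24*t)
-u(K, -68) = -(-3 + 24*96) = -(-3 + 2304) = -1*2301 = -2301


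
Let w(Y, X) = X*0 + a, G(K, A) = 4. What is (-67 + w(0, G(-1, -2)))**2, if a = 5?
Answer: 3844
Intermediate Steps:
w(Y, X) = 5 (w(Y, X) = X*0 + 5 = 0 + 5 = 5)
(-67 + w(0, G(-1, -2)))**2 = (-67 + 5)**2 = (-62)**2 = 3844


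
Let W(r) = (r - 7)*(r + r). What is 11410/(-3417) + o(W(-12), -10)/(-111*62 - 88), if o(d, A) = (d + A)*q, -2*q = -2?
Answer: -2383873/700485 ≈ -3.4032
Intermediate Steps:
q = 1 (q = -½*(-2) = 1)
W(r) = 2*r*(-7 + r) (W(r) = (-7 + r)*(2*r) = 2*r*(-7 + r))
o(d, A) = A + d (o(d, A) = (d + A)*1 = (A + d)*1 = A + d)
11410/(-3417) + o(W(-12), -10)/(-111*62 - 88) = 11410/(-3417) + (-10 + 2*(-12)*(-7 - 12))/(-111*62 - 88) = 11410*(-1/3417) + (-10 + 2*(-12)*(-19))/(-6882 - 88) = -11410/3417 + (-10 + 456)/(-6970) = -11410/3417 + 446*(-1/6970) = -11410/3417 - 223/3485 = -2383873/700485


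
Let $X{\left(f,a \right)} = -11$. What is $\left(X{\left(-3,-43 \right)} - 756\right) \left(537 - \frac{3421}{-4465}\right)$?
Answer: $- \frac{1841663642}{4465} \approx -4.1247 \cdot 10^{5}$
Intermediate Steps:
$\left(X{\left(-3,-43 \right)} - 756\right) \left(537 - \frac{3421}{-4465}\right) = \left(-11 - 756\right) \left(537 - \frac{3421}{-4465}\right) = - 767 \left(537 - - \frac{3421}{4465}\right) = - 767 \left(537 + \frac{3421}{4465}\right) = \left(-767\right) \frac{2401126}{4465} = - \frac{1841663642}{4465}$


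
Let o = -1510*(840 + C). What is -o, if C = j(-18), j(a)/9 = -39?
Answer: 738390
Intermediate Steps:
j(a) = -351 (j(a) = 9*(-39) = -351)
C = -351
o = -738390 (o = -1510*(840 - 351) = -1510*489 = -738390)
-o = -1*(-738390) = 738390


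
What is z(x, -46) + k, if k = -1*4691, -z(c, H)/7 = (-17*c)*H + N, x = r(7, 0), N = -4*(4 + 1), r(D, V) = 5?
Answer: -31921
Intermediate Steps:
N = -20 (N = -4*5 = -20)
x = 5
z(c, H) = 140 + 119*H*c (z(c, H) = -7*((-17*c)*H - 20) = -7*(-17*H*c - 20) = -7*(-20 - 17*H*c) = 140 + 119*H*c)
k = -4691
z(x, -46) + k = (140 + 119*(-46)*5) - 4691 = (140 - 27370) - 4691 = -27230 - 4691 = -31921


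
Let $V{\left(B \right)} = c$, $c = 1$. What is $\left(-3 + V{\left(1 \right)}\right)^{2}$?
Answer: $4$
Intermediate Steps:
$V{\left(B \right)} = 1$
$\left(-3 + V{\left(1 \right)}\right)^{2} = \left(-3 + 1\right)^{2} = \left(-2\right)^{2} = 4$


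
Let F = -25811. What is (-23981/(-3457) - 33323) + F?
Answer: -204402257/3457 ≈ -59127.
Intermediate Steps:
(-23981/(-3457) - 33323) + F = (-23981/(-3457) - 33323) - 25811 = (-23981*(-1/3457) - 33323) - 25811 = (23981/3457 - 33323) - 25811 = -115173630/3457 - 25811 = -204402257/3457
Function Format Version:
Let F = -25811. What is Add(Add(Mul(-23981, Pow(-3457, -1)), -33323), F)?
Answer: Rational(-204402257, 3457) ≈ -59127.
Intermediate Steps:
Add(Add(Mul(-23981, Pow(-3457, -1)), -33323), F) = Add(Add(Mul(-23981, Pow(-3457, -1)), -33323), -25811) = Add(Add(Mul(-23981, Rational(-1, 3457)), -33323), -25811) = Add(Add(Rational(23981, 3457), -33323), -25811) = Add(Rational(-115173630, 3457), -25811) = Rational(-204402257, 3457)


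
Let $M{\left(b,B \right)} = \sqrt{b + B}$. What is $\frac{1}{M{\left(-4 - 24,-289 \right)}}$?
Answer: $- \frac{i \sqrt{317}}{317} \approx - 0.056166 i$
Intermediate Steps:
$M{\left(b,B \right)} = \sqrt{B + b}$
$\frac{1}{M{\left(-4 - 24,-289 \right)}} = \frac{1}{\sqrt{-289 - 28}} = \frac{1}{\sqrt{-317}} = \frac{1}{i \sqrt{317}} = - \frac{i \sqrt{317}}{317}$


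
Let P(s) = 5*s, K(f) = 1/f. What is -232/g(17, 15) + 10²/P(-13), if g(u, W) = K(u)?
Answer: -51292/13 ≈ -3945.5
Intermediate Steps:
g(u, W) = 1/u
-232/g(17, 15) + 10²/P(-13) = -232/(1/17) + 10²/((5*(-13))) = -232/1/17 + 100/(-65) = -232*17 + 100*(-1/65) = -3944 - 20/13 = -51292/13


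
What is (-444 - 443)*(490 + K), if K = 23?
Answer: -455031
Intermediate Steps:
(-444 - 443)*(490 + K) = (-444 - 443)*(490 + 23) = -887*513 = -455031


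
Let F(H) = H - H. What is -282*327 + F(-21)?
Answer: -92214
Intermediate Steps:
F(H) = 0
-282*327 + F(-21) = -282*327 + 0 = -92214 + 0 = -92214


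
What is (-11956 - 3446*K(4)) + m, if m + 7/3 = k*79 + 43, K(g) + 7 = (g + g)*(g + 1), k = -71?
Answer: -393727/3 ≈ -1.3124e+5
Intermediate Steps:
K(g) = -7 + 2*g*(1 + g) (K(g) = -7 + (g + g)*(g + 1) = -7 + (2*g)*(1 + g) = -7 + 2*g*(1 + g))
m = -16705/3 (m = -7/3 + (-71*79 + 43) = -7/3 + (-5609 + 43) = -7/3 - 5566 = -16705/3 ≈ -5568.3)
(-11956 - 3446*K(4)) + m = (-11956 - 3446*(-7 + 2*4 + 2*4**2)) - 16705/3 = (-11956 - 3446*(-7 + 8 + 2*16)) - 16705/3 = (-11956 - 3446*(-7 + 8 + 32)) - 16705/3 = (-11956 - 3446*33) - 16705/3 = (-11956 - 113718) - 16705/3 = -125674 - 16705/3 = -393727/3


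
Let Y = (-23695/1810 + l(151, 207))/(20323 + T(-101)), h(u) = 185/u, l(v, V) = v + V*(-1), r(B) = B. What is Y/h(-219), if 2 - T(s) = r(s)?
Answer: 782487/195418460 ≈ 0.0040042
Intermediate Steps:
l(v, V) = v - V
T(s) = 2 - s
Y = -3573/1056316 (Y = (-23695/1810 + (151 - 1*207))/(20323 + (2 - 1*(-101))) = (-23695*1/1810 + (151 - 207))/(20323 + (2 + 101)) = (-4739/362 - 56)/(20323 + 103) = -25011/362/20426 = -25011/362*1/20426 = -3573/1056316 ≈ -0.0033825)
Y/h(-219) = -3573/(1056316*(185/(-219))) = -3573/(1056316*(185*(-1/219))) = -3573/(1056316*(-185/219)) = -3573/1056316*(-219/185) = 782487/195418460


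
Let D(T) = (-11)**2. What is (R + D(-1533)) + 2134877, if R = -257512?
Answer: 1877486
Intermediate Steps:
D(T) = 121
(R + D(-1533)) + 2134877 = (-257512 + 121) + 2134877 = -257391 + 2134877 = 1877486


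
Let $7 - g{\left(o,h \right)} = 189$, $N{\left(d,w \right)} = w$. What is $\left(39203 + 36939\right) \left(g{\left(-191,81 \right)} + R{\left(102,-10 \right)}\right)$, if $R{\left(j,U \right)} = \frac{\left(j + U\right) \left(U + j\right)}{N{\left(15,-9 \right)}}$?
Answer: $- \frac{769186484}{9} \approx -8.5465 \cdot 10^{7}$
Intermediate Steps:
$g{\left(o,h \right)} = -182$ ($g{\left(o,h \right)} = 7 - 189 = -182$)
$R{\left(j,U \right)} = - \frac{\left(U + j\right)^{2}}{9}$ ($R{\left(j,U \right)} = \frac{\left(j + U\right) \left(U + j\right)}{-9} = \left(U + j\right) \left(U + j\right) \left(- \frac{1}{9}\right) = \left(U + j\right)^{2} \left(- \frac{1}{9}\right) = - \frac{\left(U + j\right)^{2}}{9}$)
$\left(39203 + 36939\right) \left(g{\left(-191,81 \right)} + R{\left(102,-10 \right)}\right) = \left(39203 + 36939\right) \left(-182 - \frac{\left(-10 + 102\right)^{2}}{9}\right) = 76142 \left(-182 - \frac{92^{2}}{9}\right) = 76142 \left(-182 - \frac{8464}{9}\right) = 76142 \left(- \frac{10102}{9}\right) = - \frac{769186484}{9}$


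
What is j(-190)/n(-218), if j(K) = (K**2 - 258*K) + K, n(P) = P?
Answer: -42465/109 ≈ -389.59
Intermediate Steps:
j(K) = K**2 - 257*K
j(-190)/n(-218) = -190*(-257 - 190)/(-218) = -190*(-447)*(-1/218) = 84930*(-1/218) = -42465/109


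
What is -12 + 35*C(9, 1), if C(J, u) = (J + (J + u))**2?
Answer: 12623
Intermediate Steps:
C(J, u) = (u + 2*J)**2
-12 + 35*C(9, 1) = -12 + 35*(1 + 2*9)**2 = -12 + 35*(1 + 18)**2 = -12 + 35*19**2 = -12 + 35*361 = -12 + 12635 = 12623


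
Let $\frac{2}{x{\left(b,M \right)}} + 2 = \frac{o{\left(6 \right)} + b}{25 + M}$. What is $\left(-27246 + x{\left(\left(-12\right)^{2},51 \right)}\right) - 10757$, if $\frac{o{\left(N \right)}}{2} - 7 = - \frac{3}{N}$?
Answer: $- \frac{189863}{5} \approx -37973.0$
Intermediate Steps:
$o{\left(N \right)} = 14 - \frac{6}{N}$ ($o{\left(N \right)} = 14 + 2 \left(- \frac{3}{N}\right) = 14 - \frac{6}{N}$)
$x{\left(b,M \right)} = \frac{2}{-2 + \frac{13 + b}{25 + M}}$ ($x{\left(b,M \right)} = \frac{2}{-2 + \frac{\left(14 - \frac{6}{6}\right) + b}{25 + M}} = \frac{2}{-2 + \frac{\left(14 - 1\right) + b}{25 + M}} = \frac{2}{-2 + \frac{13 + b}{25 + M}}$)
$\left(-27246 + x{\left(\left(-12\right)^{2},51 \right)}\right) - 10757 = \left(-27246 + \frac{2 \left(25 + 51\right)}{-37 + \left(-12\right)^{2} - 102}\right) - 10757 = \left(-27246 + 2 \frac{1}{-37 + 144 - 102} \cdot 76\right) - 10757 = \left(-27246 + 2 \cdot \frac{1}{5} \cdot 76\right) - 10757 = \left(-27246 + \frac{152}{5}\right) - 10757 = - \frac{136078}{5} - 10757 = - \frac{189863}{5}$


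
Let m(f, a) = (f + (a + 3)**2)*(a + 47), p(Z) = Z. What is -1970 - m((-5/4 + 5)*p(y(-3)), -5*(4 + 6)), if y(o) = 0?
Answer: 4657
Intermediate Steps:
m(f, a) = (47 + a)*(f + (3 + a)**2) (m(f, a) = (f + (3 + a)**2)*(47 + a) = (47 + a)*(f + (3 + a)**2))
-1970 - m((-5/4 + 5)*p(y(-3)), -5*(4 + 6)) = -1970 - (47*((-5/4 + 5)*0) + 47*(3 - 5*(4 + 6))**2 + (-5*(4 + 6))*((-5/4 + 5)*0) + (-5*(4 + 6))*(3 - 5*(4 + 6))**2) = -1970 - (47*((-5*1/4 + 5)*0) + 47*(3 - 5*10)**2 + (-5*10)*((-5*1/4 + 5)*0) + (-5*10)*(3 - 5*10)**2) = -1970 - (47*((-5/4 + 5)*0) + 47*(3 - 50)**2 - 50*(-5/4 + 5)*0 - 50*(3 - 50)**2) = -1970 - (47*((15/4)*0) + 47*(-47)**2 - 375*0/2 - 50*(-47)**2) = -1970 - (47*0 + 47*2209 - 50*0 - 50*2209) = -1970 - (0 + 103823 + 0 - 110450) = -1970 - 1*(-6627) = -1970 + 6627 = 4657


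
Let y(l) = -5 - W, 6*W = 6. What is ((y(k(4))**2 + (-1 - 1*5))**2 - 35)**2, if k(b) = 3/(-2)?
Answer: 748225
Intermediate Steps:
W = 1 (W = (1/6)*6 = 1)
k(b) = -3/2 (k(b) = 3*(-1/2) = -3/2)
y(l) = -6 (y(l) = -5 - 1*1 = -5 - 1 = -6)
((y(k(4))**2 + (-1 - 1*5))**2 - 35)**2 = (((-6)**2 + (-1 - 1*5))**2 - 35)**2 = ((36 + (-1 - 5))**2 - 35)**2 = ((36 - 6)**2 - 35)**2 = (30**2 - 35)**2 = (900 - 35)**2 = 865**2 = 748225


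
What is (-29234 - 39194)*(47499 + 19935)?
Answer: -4614373752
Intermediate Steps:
(-29234 - 39194)*(47499 + 19935) = -68428*67434 = -4614373752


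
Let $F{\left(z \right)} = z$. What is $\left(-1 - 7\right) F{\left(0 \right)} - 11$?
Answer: $-11$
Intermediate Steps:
$\left(-1 - 7\right) F{\left(0 \right)} - 11 = \left(-1 - 7\right) 0 - 11 = \left(-8\right) 0 - 11 = 0 - 11 = -11$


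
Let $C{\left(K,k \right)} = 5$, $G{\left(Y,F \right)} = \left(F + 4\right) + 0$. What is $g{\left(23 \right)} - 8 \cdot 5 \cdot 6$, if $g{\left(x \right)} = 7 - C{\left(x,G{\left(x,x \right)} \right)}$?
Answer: $-238$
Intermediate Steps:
$G{\left(Y,F \right)} = 4 + F$ ($G{\left(Y,F \right)} = \left(4 + F\right) + 0 = 4 + F$)
$g{\left(x \right)} = 2$ ($g{\left(x \right)} = 7 - 5 = 2$)
$g{\left(23 \right)} - 8 \cdot 5 \cdot 6 = 2 - 8 \cdot 5 \cdot 6 = 2 - 40 \cdot 6 = 2 - 240 = -238$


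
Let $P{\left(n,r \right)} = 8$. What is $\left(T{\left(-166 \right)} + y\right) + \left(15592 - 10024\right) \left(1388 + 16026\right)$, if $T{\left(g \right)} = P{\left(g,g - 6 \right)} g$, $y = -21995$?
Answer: $96937829$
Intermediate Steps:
$T{\left(g \right)} = 8 g$
$\left(T{\left(-166 \right)} + y\right) + \left(15592 - 10024\right) \left(1388 + 16026\right) = \left(8 \left(-166\right) - 21995\right) + \left(15592 - 10024\right) \left(1388 + 16026\right) = \left(-1328 - 21995\right) + 5568 \cdot 17414 = -23323 + 96961152 = 96937829$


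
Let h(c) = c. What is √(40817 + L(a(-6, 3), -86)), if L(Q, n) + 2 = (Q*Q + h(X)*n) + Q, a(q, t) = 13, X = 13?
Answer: 3*√4431 ≈ 199.70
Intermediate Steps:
L(Q, n) = -2 + Q + Q² + 13*n (L(Q, n) = -2 + ((Q*Q + 13*n) + Q) = -2 + ((Q² + 13*n) + Q) = -2 + (Q + Q² + 13*n) = -2 + Q + Q² + 13*n)
√(40817 + L(a(-6, 3), -86)) = √(40817 + (-2 + 13 + 13² + 13*(-86))) = √(40817 + (-2 + 13 + 169 - 1118)) = √(40817 - 938) = √39879 = 3*√4431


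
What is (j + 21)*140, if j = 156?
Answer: 24780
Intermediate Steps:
(j + 21)*140 = (156 + 21)*140 = 177*140 = 24780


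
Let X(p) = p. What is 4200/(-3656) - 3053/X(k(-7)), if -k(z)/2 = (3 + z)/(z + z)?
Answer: 9764447/1828 ≈ 5341.6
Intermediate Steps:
k(z) = -(3 + z)/z (k(z) = -2*(3 + z)/(z + z) = -2*(3 + z)/(2*z) = -2*(3 + z)*1/(2*z) = -(3 + z)/z)
4200/(-3656) - 3053/X(k(-7)) = 4200/(-3656) - 3053*(-7/(-3 - 1*(-7))) = 4200*(-1/3656) - 3053*(-7/(-3 + 7)) = -525/457 - 3053/((-⅐*4)) = -525/457 - 3053/(-4/7) = -525/457 - 3053*(-7/4) = -525/457 + 21371/4 = 9764447/1828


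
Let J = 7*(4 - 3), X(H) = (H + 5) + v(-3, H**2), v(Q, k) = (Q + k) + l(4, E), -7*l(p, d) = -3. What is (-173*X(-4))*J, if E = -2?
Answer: -17473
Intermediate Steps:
l(p, d) = 3/7 (l(p, d) = -1/7*(-3) = 3/7)
v(Q, k) = 3/7 + Q + k (v(Q, k) = (Q + k) + 3/7 = 3/7 + Q + k)
X(H) = 17/7 + H + H**2 (X(H) = (H + 5) + (3/7 - 3 + H**2) = (5 + H) + (-18/7 + H**2) = 17/7 + H + H**2)
J = 7 (J = 7*1 = 7)
(-173*X(-4))*J = -173*(17/7 - 4 + (-4)**2)*7 = -173*(17/7 - 4 + 16)*7 = -173*101/7*7 = -17473/7*7 = -17473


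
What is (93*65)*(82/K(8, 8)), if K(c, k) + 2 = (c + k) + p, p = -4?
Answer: 49569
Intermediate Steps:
K(c, k) = -6 + c + k (K(c, k) = -2 + ((c + k) - 4) = -2 + (-4 + c + k) = -6 + c + k)
(93*65)*(82/K(8, 8)) = (93*65)*(82/(-6 + 8 + 8)) = 6045*(82/10) = 6045*(82*(1/10)) = 6045*(41/5) = 49569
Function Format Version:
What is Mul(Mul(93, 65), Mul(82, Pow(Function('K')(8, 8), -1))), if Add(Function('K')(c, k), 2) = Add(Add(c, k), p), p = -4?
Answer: 49569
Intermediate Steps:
Function('K')(c, k) = Add(-6, c, k) (Function('K')(c, k) = Add(-2, Add(Add(c, k), -4)) = Add(-2, Add(-4, c, k)) = Add(-6, c, k))
Mul(Mul(93, 65), Mul(82, Pow(Function('K')(8, 8), -1))) = Mul(Mul(93, 65), Mul(82, Pow(Add(-6, 8, 8), -1))) = Mul(6045, Mul(82, Pow(10, -1))) = Mul(6045, Mul(82, Rational(1, 10))) = Mul(6045, Rational(41, 5)) = 49569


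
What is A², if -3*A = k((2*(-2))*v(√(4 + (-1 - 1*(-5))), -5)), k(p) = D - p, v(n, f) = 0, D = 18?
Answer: 36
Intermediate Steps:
k(p) = 18 - p
A = -6 (A = -(18 - 2*(-2)*0)/3 = -(18 - (-4)*0)/3 = -(18 - 1*0)/3 = -(18 + 0)/3 = -⅓*18 = -6)
A² = (-6)² = 36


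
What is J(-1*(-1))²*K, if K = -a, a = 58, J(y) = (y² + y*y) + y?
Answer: -522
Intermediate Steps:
J(y) = y + 2*y² (J(y) = (y² + y²) + y = 2*y² + y = y + 2*y²)
K = -58 (K = -1*58 = -58)
J(-1*(-1))²*K = ((-1*(-1))*(1 + 2*(-1*(-1))))²*(-58) = (1*(1 + 2*1))²*(-58) = (1*(1 + 2))²*(-58) = (1*3)²*(-58) = 3²*(-58) = 9*(-58) = -522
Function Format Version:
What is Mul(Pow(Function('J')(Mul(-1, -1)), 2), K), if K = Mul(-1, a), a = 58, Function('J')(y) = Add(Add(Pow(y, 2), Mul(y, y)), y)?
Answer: -522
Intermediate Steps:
Function('J')(y) = Add(y, Mul(2, Pow(y, 2))) (Function('J')(y) = Add(Add(Pow(y, 2), Pow(y, 2)), y) = Add(Mul(2, Pow(y, 2)), y) = Add(y, Mul(2, Pow(y, 2))))
K = -58 (K = Mul(-1, 58) = -58)
Mul(Pow(Function('J')(Mul(-1, -1)), 2), K) = Mul(Pow(Mul(Mul(-1, -1), Add(1, Mul(2, Mul(-1, -1)))), 2), -58) = Mul(Pow(Mul(1, Add(1, Mul(2, 1))), 2), -58) = Mul(Pow(Mul(1, Add(1, 2)), 2), -58) = Mul(Pow(Mul(1, 3), 2), -58) = Mul(Pow(3, 2), -58) = Mul(9, -58) = -522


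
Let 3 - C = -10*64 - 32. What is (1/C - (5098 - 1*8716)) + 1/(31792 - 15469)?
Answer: 13287743816/3672675 ≈ 3618.0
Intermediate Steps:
C = 675 (C = 3 - (-10*64 - 32) = 3 - (-640 - 32) = 3 - 1*(-672) = 3 + 672 = 675)
(1/C - (5098 - 1*8716)) + 1/(31792 - 15469) = (1/675 - (5098 - 1*8716)) + 1/(31792 - 15469) = (1/675 - (5098 - 8716)) + 1/16323 = (1/675 - 1*(-3618)) + 1/16323 = (1/675 + 3618) + 1/16323 = 2442151/675 + 1/16323 = 13287743816/3672675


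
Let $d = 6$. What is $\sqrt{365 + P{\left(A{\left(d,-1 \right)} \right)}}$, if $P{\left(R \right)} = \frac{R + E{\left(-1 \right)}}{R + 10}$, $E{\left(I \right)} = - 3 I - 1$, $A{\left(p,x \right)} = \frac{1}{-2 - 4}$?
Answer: $\frac{9 \sqrt{15694}}{59} \approx 19.11$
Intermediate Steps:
$A{\left(p,x \right)} = - \frac{1}{6}$ ($A{\left(p,x \right)} = \frac{1}{-6} = - \frac{1}{6}$)
$E{\left(I \right)} = -1 - 3 I$
$P{\left(R \right)} = \frac{2 + R}{10 + R}$ ($P{\left(R \right)} = \frac{R - -2}{R + 10} = \frac{R + \left(-1 + 3\right)}{10 + R} = \frac{R + 2}{10 + R} = \frac{2 + R}{10 + R}$)
$\sqrt{365 + P{\left(A{\left(d,-1 \right)} \right)}} = \sqrt{365 + \frac{2 - \frac{1}{6}}{10 - \frac{1}{6}}} = \sqrt{365 + \frac{1}{\frac{59}{6}} \cdot \frac{11}{6}} = \sqrt{365 + \frac{6}{59} \cdot \frac{11}{6}} = \sqrt{365 + \frac{11}{59}} = \sqrt{\frac{21546}{59}} = \frac{9 \sqrt{15694}}{59}$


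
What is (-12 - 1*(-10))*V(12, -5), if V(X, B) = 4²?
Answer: -32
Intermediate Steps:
V(X, B) = 16
(-12 - 1*(-10))*V(12, -5) = (-12 - 1*(-10))*16 = (-12 + 10)*16 = -2*16 = -32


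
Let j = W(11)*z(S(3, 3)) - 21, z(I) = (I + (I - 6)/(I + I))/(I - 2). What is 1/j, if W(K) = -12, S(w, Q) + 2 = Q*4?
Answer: -10/363 ≈ -0.027548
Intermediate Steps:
S(w, Q) = -2 + 4*Q (S(w, Q) = -2 + Q*4 = -2 + 4*Q)
z(I) = (I + (-6 + I)/(2*I))/(-2 + I) (z(I) = (I + (-6 + I)/((2*I)))/(-2 + I) = (I + (-6 + I)*(1/(2*I)))/(-2 + I) = (I + (-6 + I)/(2*I))/(-2 + I))
j = -363/10 (j = -12*(-3 + (-2 + 4*3)**2 + (-2 + 4*3)/2)/((-2 + 4*3)*(-2 + (-2 + 4*3))) - 21 = -12*(-3 + (-2 + 12)**2 + (-2 + 12)/2)/((-2 + 12)*(-2 + (-2 + 12))) - 21 = -12*(-3 + 10**2 + (1/2)*10)/(10*(-2 + 10)) - 21 = -6*(-3 + 100 + 5)/(5*8) - 21 = -6*102/(5*8) - 21 = -12*51/40 - 21 = -153/10 - 21 = -363/10 ≈ -36.300)
1/j = 1/(-363/10) = -10/363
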